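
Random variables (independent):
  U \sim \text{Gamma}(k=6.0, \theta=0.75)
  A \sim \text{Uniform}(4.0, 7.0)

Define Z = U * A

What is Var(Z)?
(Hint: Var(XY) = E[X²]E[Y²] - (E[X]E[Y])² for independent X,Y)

Var(XY) = E[X²]E[Y²] - (E[X]E[Y])²
E[U] = 4.5, Var(U) = 3.375
E[A] = 5.5, Var(A) = 0.75
E[U²] = 3.375 + 4.5² = 23.625
E[A²] = 0.75 + 5.5² = 31
Var(Z) = 23.625*31 - (4.5*5.5)²
= 732.375 - 612.5625 = 119.8125

119.8125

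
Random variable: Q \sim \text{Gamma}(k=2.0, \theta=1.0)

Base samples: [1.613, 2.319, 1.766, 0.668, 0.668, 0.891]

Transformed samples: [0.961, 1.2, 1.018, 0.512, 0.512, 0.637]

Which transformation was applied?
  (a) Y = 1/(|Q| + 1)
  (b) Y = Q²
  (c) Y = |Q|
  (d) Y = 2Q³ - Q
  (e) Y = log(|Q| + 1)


Checking option (e) Y = log(|Q| + 1):
  Q = 1.613 -> Y = 0.961 ✓
  Q = 2.319 -> Y = 1.2 ✓
  Q = 1.766 -> Y = 1.018 ✓
All samples match this transformation.

(e) log(|Q| + 1)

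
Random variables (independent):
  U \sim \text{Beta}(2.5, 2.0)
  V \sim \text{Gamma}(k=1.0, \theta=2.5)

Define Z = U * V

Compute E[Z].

For independent RVs: E[XY] = E[X]*E[Y]
E[U] = 0.55555556
E[V] = 2.5
E[Z] = 0.55555556 * 2.5 = 1.3888889

1.3888889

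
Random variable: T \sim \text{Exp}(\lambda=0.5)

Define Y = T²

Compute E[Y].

Using E[X²] = Var(X) + (E[X])²:
E[T] = 2
Var(T) = 1/0.5^2 = 4
E[T²] = 4 + 2² = 4 + 4 = 8

8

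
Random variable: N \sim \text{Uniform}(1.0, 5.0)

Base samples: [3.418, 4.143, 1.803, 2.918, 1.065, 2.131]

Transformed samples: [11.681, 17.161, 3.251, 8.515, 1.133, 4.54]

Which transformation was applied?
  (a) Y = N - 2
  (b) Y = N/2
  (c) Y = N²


Checking option (c) Y = N²:
  N = 3.418 -> Y = 11.681 ✓
  N = 4.143 -> Y = 17.161 ✓
  N = 1.803 -> Y = 3.251 ✓
All samples match this transformation.

(c) N²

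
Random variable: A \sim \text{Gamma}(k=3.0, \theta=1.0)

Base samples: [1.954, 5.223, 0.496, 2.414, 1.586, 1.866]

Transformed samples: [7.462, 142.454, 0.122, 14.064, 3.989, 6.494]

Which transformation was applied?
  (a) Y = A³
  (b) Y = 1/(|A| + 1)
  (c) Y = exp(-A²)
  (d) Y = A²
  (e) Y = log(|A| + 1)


Checking option (a) Y = A³:
  A = 1.954 -> Y = 7.462 ✓
  A = 5.223 -> Y = 142.454 ✓
  A = 0.496 -> Y = 0.122 ✓
All samples match this transformation.

(a) A³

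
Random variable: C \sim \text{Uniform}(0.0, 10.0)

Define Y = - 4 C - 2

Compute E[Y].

For Y = -4C - 2:
E[Y] = -4 * E[C] - 2
E[C] = (0 + 10)/2 = 5
E[Y] = -4 * 5 - 2 = -22

-22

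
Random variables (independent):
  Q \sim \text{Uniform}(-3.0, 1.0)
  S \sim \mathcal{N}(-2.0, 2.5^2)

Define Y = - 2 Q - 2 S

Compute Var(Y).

For independent RVs: Var(aX + bY) = a²Var(X) + b²Var(Y)
Var(Q) = 1.3333333
Var(S) = 6.25
Var(Y) = (-2)²*1.3333333 + (-2)²*6.25
= 4*1.3333333 + 4*6.25 = 30.333333

30.333333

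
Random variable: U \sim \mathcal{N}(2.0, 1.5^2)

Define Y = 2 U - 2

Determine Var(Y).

For Y = aU + b: Var(Y) = a² * Var(U)
Var(U) = 1.5^2 = 2.25
Var(Y) = 2² * 2.25 = 4 * 2.25 = 9

9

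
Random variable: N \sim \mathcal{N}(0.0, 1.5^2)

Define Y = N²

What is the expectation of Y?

Using E[X²] = Var(X) + (E[X])²:
E[N] = 0
Var(N) = 1.5^2 = 2.25
E[N²] = 2.25 + 0² = 2.25 + 0 = 2.25

2.25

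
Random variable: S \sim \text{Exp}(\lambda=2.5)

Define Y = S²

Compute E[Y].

Using E[X²] = Var(X) + (E[X])²:
E[S] = 0.4
Var(S) = 1/2.5^2 = 0.16
E[S²] = 0.16 + 0.4² = 0.16 + 0.16 = 0.32

0.32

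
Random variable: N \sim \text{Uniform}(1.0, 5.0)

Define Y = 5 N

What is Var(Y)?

For Y = aN + b: Var(Y) = a² * Var(N)
Var(N) = (5 - 1)^2/12 = 1.3333333
Var(Y) = 5² * 1.3333333 = 25 * 1.3333333 = 33.333333

33.333333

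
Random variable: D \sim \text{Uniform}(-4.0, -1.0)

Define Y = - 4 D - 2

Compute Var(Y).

For Y = aD + b: Var(Y) = a² * Var(D)
Var(D) = (-1 + 4)^2/12 = 0.75
Var(Y) = (-4)² * 0.75 = 16 * 0.75 = 12

12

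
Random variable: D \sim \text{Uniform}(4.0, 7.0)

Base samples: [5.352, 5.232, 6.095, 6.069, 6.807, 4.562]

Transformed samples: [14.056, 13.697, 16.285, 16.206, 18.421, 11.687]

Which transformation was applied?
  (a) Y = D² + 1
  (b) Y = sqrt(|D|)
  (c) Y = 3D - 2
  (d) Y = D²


Checking option (c) Y = 3D - 2:
  D = 5.352 -> Y = 14.056 ✓
  D = 5.232 -> Y = 13.697 ✓
  D = 6.095 -> Y = 16.285 ✓
All samples match this transformation.

(c) 3D - 2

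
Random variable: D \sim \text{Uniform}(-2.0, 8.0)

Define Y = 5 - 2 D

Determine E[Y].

For Y = -2D + 5:
E[Y] = -2 * E[D] + 5
E[D] = (-2 + 8)/2 = 3
E[Y] = -2 * 3 + 5 = -1

-1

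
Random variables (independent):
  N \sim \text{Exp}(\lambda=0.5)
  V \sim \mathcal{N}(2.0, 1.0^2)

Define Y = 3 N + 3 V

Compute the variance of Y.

For independent RVs: Var(aX + bY) = a²Var(X) + b²Var(Y)
Var(N) = 4
Var(V) = 1
Var(Y) = 3²*4 + 3²*1
= 9*4 + 9*1 = 45

45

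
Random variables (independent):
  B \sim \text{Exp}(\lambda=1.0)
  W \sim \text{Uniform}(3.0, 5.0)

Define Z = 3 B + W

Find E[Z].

E[Z] = 3*E[B] + 1*E[W]
E[B] = 1
E[W] = 4
E[Z] = 3*1 + 1*4 = 7

7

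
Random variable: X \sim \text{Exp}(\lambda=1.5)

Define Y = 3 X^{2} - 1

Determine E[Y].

E[Y] = 3*E[X²] - 1
E[X] = 0.66666667
E[X²] = Var(X) + (E[X])² = 0.44444444 + 0.44444444 = 0.88888889
E[Y] = 3*0.88888889 - 1 = 1.6666667

1.6666667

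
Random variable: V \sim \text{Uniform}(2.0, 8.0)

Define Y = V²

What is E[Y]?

E[V²] = Var(V) + (E[V])² = 3 + 25 = 28

28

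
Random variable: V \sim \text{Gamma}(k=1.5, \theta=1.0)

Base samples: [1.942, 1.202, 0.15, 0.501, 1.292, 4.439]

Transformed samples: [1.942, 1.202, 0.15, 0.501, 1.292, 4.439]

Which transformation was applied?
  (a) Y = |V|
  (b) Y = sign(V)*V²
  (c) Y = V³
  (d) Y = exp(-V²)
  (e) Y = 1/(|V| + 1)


Checking option (a) Y = |V|:
  V = 1.942 -> Y = 1.942 ✓
  V = 1.202 -> Y = 1.202 ✓
  V = 0.15 -> Y = 0.15 ✓
All samples match this transformation.

(a) |V|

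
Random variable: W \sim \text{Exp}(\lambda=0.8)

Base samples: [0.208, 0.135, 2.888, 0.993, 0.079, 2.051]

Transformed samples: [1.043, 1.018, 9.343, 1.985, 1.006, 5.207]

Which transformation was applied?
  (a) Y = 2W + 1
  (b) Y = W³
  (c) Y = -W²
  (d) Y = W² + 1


Checking option (d) Y = W² + 1:
  W = 0.208 -> Y = 1.043 ✓
  W = 0.135 -> Y = 1.018 ✓
  W = 2.888 -> Y = 9.343 ✓
All samples match this transformation.

(d) W² + 1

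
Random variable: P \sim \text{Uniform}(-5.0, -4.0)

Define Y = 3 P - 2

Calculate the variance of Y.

For Y = aP + b: Var(Y) = a² * Var(P)
Var(P) = (-4 + 5)^2/12 = 0.083333333
Var(Y) = 3² * 0.083333333 = 9 * 0.083333333 = 0.75

0.75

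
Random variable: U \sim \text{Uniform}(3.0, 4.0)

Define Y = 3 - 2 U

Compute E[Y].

For Y = -2U + 3:
E[Y] = -2 * E[U] + 3
E[U] = (3 + 4)/2 = 3.5
E[Y] = -2 * 3.5 + 3 = -4

-4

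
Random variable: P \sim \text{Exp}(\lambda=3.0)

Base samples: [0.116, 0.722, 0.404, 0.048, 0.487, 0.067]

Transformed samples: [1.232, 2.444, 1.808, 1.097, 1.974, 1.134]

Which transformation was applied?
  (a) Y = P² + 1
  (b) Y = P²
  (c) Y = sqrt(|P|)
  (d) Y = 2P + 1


Checking option (d) Y = 2P + 1:
  P = 0.116 -> Y = 1.232 ✓
  P = 0.722 -> Y = 2.444 ✓
  P = 0.404 -> Y = 1.808 ✓
All samples match this transformation.

(d) 2P + 1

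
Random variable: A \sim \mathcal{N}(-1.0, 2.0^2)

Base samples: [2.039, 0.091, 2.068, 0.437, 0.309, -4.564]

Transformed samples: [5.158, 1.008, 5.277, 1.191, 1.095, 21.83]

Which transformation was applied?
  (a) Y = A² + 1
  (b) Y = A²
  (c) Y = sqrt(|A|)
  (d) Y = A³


Checking option (a) Y = A² + 1:
  A = 2.039 -> Y = 5.158 ✓
  A = 0.091 -> Y = 1.008 ✓
  A = 2.068 -> Y = 5.277 ✓
All samples match this transformation.

(a) A² + 1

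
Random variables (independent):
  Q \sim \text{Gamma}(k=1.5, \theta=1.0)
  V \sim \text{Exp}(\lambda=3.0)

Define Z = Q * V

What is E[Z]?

For independent RVs: E[XY] = E[X]*E[Y]
E[Q] = 1.5
E[V] = 0.33333333
E[Z] = 1.5 * 0.33333333 = 0.5

0.5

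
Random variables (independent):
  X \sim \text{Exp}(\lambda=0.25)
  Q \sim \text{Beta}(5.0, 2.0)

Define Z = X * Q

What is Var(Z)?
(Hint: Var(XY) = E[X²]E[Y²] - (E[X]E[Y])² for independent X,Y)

Var(XY) = E[X²]E[Y²] - (E[X]E[Y])²
E[X] = 4, Var(X) = 16
E[Q] = 0.71428571, Var(Q) = 0.025510204
E[X²] = 16 + 4² = 32
E[Q²] = 0.025510204 + 0.71428571² = 0.53571429
Var(Z) = 32*0.53571429 - (4*0.71428571)²
= 17.142857 - 8.1632653 = 8.9795918

8.9795918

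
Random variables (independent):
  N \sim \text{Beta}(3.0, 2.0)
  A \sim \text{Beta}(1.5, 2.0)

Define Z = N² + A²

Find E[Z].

E[Z] = E[N²] + E[A²]
E[N²] = Var(N) + E[N]² = 0.04 + 0.36 = 0.4
E[A²] = Var(A) + E[A]² = 0.054421769 + 0.18367347 = 0.23809524
E[Z] = 0.4 + 0.23809524 = 0.63809524

0.63809524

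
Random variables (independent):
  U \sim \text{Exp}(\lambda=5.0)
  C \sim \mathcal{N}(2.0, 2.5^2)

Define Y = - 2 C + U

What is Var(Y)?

For independent RVs: Var(aX + bY) = a²Var(X) + b²Var(Y)
Var(U) = 0.04
Var(C) = 6.25
Var(Y) = 1²*0.04 + (-2)²*6.25
= 1*0.04 + 4*6.25 = 25.04

25.04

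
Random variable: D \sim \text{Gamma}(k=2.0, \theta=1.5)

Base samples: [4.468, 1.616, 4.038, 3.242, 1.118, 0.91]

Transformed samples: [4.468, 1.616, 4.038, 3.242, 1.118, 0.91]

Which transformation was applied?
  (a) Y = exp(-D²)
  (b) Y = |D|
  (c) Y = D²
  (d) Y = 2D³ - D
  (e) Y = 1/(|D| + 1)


Checking option (b) Y = |D|:
  D = 4.468 -> Y = 4.468 ✓
  D = 1.616 -> Y = 1.616 ✓
  D = 4.038 -> Y = 4.038 ✓
All samples match this transformation.

(b) |D|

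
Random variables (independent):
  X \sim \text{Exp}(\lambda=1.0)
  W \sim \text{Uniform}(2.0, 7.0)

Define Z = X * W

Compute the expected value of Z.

For independent RVs: E[XY] = E[X]*E[Y]
E[X] = 1
E[W] = 4.5
E[Z] = 1 * 4.5 = 4.5

4.5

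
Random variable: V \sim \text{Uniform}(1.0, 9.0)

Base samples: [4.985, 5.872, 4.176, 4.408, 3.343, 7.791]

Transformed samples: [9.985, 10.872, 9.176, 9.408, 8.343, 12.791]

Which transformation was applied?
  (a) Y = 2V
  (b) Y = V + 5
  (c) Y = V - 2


Checking option (b) Y = V + 5:
  V = 4.985 -> Y = 9.985 ✓
  V = 5.872 -> Y = 10.872 ✓
  V = 4.176 -> Y = 9.176 ✓
All samples match this transformation.

(b) V + 5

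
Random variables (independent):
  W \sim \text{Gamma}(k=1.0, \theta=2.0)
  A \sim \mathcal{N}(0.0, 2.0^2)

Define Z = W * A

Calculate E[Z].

For independent RVs: E[XY] = E[X]*E[Y]
E[W] = 2
E[A] = 0
E[Z] = 2 * 0 = 0

0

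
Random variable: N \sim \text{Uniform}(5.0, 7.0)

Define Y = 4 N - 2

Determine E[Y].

For Y = 4N - 2:
E[Y] = 4 * E[N] - 2
E[N] = (5 + 7)/2 = 6
E[Y] = 4 * 6 - 2 = 22

22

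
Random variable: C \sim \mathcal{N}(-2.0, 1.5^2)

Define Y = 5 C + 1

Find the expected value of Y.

For Y = 5C + 1:
E[Y] = 5 * E[C] + 1
E[C] = -2.0 = -2
E[Y] = 5 * (-2) + 1 = -9

-9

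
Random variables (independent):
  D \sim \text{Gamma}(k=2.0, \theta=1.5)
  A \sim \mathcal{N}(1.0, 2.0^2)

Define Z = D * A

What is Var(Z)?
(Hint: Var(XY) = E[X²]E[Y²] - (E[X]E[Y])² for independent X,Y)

Var(XY) = E[X²]E[Y²] - (E[X]E[Y])²
E[D] = 3, Var(D) = 4.5
E[A] = 1, Var(A) = 4
E[D²] = 4.5 + 3² = 13.5
E[A²] = 4 + 1² = 5
Var(Z) = 13.5*5 - (3*1)²
= 67.5 - 9 = 58.5

58.5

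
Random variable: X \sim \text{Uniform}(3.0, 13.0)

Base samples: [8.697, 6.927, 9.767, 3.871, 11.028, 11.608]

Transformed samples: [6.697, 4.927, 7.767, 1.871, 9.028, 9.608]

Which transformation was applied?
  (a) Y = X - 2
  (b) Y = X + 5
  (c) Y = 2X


Checking option (a) Y = X - 2:
  X = 8.697 -> Y = 6.697 ✓
  X = 6.927 -> Y = 4.927 ✓
  X = 9.767 -> Y = 7.767 ✓
All samples match this transformation.

(a) X - 2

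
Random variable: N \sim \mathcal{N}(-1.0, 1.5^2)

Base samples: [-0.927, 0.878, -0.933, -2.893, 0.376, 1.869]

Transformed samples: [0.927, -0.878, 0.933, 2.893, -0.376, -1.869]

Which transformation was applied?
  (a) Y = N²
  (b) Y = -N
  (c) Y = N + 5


Checking option (b) Y = -N:
  N = -0.927 -> Y = 0.927 ✓
  N = 0.878 -> Y = -0.878 ✓
  N = -0.933 -> Y = 0.933 ✓
All samples match this transformation.

(b) -N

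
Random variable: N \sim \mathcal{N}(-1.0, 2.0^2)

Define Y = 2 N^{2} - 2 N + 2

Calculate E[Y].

E[Y] = 2*E[N²] - 2*E[N] + 2
E[N] = -1
E[N²] = Var(N) + (E[N])² = 4 + 1 = 5
E[Y] = 2*5 - 2*(-1) + 2 = 14

14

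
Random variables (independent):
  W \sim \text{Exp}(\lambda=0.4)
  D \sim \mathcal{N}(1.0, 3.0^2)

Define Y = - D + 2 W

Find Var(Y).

For independent RVs: Var(aX + bY) = a²Var(X) + b²Var(Y)
Var(W) = 6.25
Var(D) = 9
Var(Y) = 2²*6.25 + (-1)²*9
= 4*6.25 + 1*9 = 34

34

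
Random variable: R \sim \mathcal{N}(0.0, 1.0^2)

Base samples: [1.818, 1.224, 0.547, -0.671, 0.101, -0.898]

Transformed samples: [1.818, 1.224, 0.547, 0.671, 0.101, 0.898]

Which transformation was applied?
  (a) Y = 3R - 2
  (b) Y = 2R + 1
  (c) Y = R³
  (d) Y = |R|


Checking option (d) Y = |R|:
  R = 1.818 -> Y = 1.818 ✓
  R = 1.224 -> Y = 1.224 ✓
  R = 0.547 -> Y = 0.547 ✓
All samples match this transformation.

(d) |R|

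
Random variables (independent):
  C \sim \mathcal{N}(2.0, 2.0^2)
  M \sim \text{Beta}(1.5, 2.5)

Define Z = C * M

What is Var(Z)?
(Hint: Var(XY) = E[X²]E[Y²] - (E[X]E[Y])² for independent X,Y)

Var(XY) = E[X²]E[Y²] - (E[X]E[Y])²
E[C] = 2, Var(C) = 4
E[M] = 0.375, Var(M) = 0.046875
E[C²] = 4 + 2² = 8
E[M²] = 0.046875 + 0.375² = 0.1875
Var(Z) = 8*0.1875 - (2*0.375)²
= 1.5 - 0.5625 = 0.9375

0.9375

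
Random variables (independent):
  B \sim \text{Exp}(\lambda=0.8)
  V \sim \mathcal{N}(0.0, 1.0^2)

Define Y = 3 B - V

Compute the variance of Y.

For independent RVs: Var(aX + bY) = a²Var(X) + b²Var(Y)
Var(B) = 1.5625
Var(V) = 1
Var(Y) = 3²*1.5625 + (-1)²*1
= 9*1.5625 + 1*1 = 15.0625

15.0625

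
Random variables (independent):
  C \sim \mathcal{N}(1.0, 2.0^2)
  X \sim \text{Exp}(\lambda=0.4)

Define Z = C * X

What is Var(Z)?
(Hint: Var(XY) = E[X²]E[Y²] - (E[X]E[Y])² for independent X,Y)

Var(XY) = E[X²]E[Y²] - (E[X]E[Y])²
E[C] = 1, Var(C) = 4
E[X] = 2.5, Var(X) = 6.25
E[C²] = 4 + 1² = 5
E[X²] = 6.25 + 2.5² = 12.5
Var(Z) = 5*12.5 - (1*2.5)²
= 62.5 - 6.25 = 56.25

56.25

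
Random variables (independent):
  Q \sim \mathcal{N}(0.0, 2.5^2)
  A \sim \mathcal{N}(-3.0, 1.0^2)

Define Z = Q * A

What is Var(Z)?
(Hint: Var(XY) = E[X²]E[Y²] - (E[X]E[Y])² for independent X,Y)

Var(XY) = E[X²]E[Y²] - (E[X]E[Y])²
E[Q] = 0, Var(Q) = 6.25
E[A] = -3, Var(A) = 1
E[Q²] = 6.25 + 0² = 6.25
E[A²] = 1 + (-3)² = 10
Var(Z) = 6.25*10 - (0*(-3))²
= 62.5 - 0 = 62.5

62.5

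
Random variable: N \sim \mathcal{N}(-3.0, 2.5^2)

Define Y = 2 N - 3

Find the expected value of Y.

For Y = 2N - 3:
E[Y] = 2 * E[N] - 3
E[N] = -3.0 = -3
E[Y] = 2 * (-3) - 3 = -9

-9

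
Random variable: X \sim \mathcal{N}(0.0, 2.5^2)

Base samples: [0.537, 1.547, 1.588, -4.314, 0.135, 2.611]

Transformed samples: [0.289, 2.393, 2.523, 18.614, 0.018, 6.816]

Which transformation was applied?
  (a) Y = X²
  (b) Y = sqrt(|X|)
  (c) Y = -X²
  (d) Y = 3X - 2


Checking option (a) Y = X²:
  X = 0.537 -> Y = 0.289 ✓
  X = 1.547 -> Y = 2.393 ✓
  X = 1.588 -> Y = 2.523 ✓
All samples match this transformation.

(a) X²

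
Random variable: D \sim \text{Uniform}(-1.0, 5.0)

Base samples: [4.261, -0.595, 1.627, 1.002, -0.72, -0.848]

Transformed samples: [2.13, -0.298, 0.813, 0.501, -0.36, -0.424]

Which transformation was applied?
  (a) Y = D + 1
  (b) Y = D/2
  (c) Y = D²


Checking option (b) Y = D/2:
  D = 4.261 -> Y = 2.13 ✓
  D = -0.595 -> Y = -0.298 ✓
  D = 1.627 -> Y = 0.813 ✓
All samples match this transformation.

(b) D/2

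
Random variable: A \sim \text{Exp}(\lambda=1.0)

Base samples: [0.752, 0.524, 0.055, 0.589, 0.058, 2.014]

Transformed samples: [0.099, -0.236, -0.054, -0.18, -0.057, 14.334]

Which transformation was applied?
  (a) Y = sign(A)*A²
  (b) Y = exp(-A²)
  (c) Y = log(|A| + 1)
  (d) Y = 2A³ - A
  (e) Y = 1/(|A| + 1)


Checking option (d) Y = 2A³ - A:
  A = 0.752 -> Y = 0.099 ✓
  A = 0.524 -> Y = -0.236 ✓
  A = 0.055 -> Y = -0.054 ✓
All samples match this transformation.

(d) 2A³ - A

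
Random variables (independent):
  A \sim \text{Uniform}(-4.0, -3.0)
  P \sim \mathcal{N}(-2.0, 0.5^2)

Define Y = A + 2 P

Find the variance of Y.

For independent RVs: Var(aX + bY) = a²Var(X) + b²Var(Y)
Var(A) = 0.083333333
Var(P) = 0.25
Var(Y) = 1²*0.083333333 + 2²*0.25
= 1*0.083333333 + 4*0.25 = 1.0833333

1.0833333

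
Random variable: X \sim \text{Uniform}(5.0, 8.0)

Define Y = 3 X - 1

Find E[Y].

For Y = 3X - 1:
E[Y] = 3 * E[X] - 1
E[X] = (5 + 8)/2 = 6.5
E[Y] = 3 * 6.5 - 1 = 18.5

18.5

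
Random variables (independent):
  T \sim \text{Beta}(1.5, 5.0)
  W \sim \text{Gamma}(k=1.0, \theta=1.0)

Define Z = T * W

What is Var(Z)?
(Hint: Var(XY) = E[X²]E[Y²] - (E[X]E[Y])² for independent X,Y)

Var(XY) = E[X²]E[Y²] - (E[X]E[Y])²
E[T] = 0.23076923, Var(T) = 0.023668639
E[W] = 1, Var(W) = 1
E[T²] = 0.023668639 + 0.23076923² = 0.076923077
E[W²] = 1 + 1² = 2
Var(Z) = 0.076923077*2 - (0.23076923*1)²
= 0.15384615 - 0.053254438 = 0.10059172

0.10059172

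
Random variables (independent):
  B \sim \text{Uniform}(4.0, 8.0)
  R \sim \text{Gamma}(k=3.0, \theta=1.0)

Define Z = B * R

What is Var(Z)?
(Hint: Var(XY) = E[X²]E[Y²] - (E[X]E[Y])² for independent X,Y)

Var(XY) = E[X²]E[Y²] - (E[X]E[Y])²
E[B] = 6, Var(B) = 1.3333333
E[R] = 3, Var(R) = 3
E[B²] = 1.3333333 + 6² = 37.333333
E[R²] = 3 + 3² = 12
Var(Z) = 37.333333*12 - (6*3)²
= 448 - 324 = 124

124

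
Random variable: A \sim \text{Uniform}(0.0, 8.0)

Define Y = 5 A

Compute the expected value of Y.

For Y = 5A:
E[Y] = 5 * E[A]
E[A] = (0 + 8)/2 = 4
E[Y] = 5 * 4 = 20

20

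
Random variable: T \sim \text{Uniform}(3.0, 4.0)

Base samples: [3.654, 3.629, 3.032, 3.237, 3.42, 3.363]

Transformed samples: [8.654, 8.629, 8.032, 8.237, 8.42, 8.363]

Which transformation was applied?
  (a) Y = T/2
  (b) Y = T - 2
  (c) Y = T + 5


Checking option (c) Y = T + 5:
  T = 3.654 -> Y = 8.654 ✓
  T = 3.629 -> Y = 8.629 ✓
  T = 3.032 -> Y = 8.032 ✓
All samples match this transformation.

(c) T + 5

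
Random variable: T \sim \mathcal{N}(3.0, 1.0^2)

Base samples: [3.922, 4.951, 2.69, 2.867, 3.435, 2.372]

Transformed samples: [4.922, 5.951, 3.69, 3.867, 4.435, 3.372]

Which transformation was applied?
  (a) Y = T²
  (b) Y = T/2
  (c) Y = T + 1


Checking option (c) Y = T + 1:
  T = 3.922 -> Y = 4.922 ✓
  T = 4.951 -> Y = 5.951 ✓
  T = 2.69 -> Y = 3.69 ✓
All samples match this transformation.

(c) T + 1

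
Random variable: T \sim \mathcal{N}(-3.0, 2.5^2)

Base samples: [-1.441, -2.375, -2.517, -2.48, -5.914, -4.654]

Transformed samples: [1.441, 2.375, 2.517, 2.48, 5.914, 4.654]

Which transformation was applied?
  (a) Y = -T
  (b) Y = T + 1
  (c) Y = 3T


Checking option (a) Y = -T:
  T = -1.441 -> Y = 1.441 ✓
  T = -2.375 -> Y = 2.375 ✓
  T = -2.517 -> Y = 2.517 ✓
All samples match this transformation.

(a) -T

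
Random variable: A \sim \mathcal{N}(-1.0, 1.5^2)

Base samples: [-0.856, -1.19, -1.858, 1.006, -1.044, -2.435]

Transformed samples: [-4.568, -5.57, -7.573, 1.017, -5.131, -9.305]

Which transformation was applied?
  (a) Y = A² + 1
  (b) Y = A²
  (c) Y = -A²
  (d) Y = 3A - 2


Checking option (d) Y = 3A - 2:
  A = -0.856 -> Y = -4.568 ✓
  A = -1.19 -> Y = -5.57 ✓
  A = -1.858 -> Y = -7.573 ✓
All samples match this transformation.

(d) 3A - 2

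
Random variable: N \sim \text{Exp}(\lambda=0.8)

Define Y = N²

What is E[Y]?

E[N²] = Var(N) + (E[N])² = 1.5625 + 1.5625 = 3.125

3.125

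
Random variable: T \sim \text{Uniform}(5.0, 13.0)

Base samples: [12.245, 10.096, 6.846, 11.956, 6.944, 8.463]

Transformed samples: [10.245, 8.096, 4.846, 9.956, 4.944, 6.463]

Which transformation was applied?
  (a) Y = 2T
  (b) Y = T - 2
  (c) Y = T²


Checking option (b) Y = T - 2:
  T = 12.245 -> Y = 10.245 ✓
  T = 10.096 -> Y = 8.096 ✓
  T = 6.846 -> Y = 4.846 ✓
All samples match this transformation.

(b) T - 2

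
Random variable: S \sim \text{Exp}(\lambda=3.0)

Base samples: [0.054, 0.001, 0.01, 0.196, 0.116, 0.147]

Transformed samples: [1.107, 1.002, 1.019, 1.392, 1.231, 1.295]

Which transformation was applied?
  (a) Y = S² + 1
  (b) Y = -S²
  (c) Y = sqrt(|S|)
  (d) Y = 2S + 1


Checking option (d) Y = 2S + 1:
  S = 0.054 -> Y = 1.107 ✓
  S = 0.001 -> Y = 1.002 ✓
  S = 0.01 -> Y = 1.019 ✓
All samples match this transformation.

(d) 2S + 1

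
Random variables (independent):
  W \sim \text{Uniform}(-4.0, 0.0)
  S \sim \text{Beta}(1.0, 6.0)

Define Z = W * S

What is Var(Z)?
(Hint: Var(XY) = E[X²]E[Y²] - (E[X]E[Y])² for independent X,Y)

Var(XY) = E[X²]E[Y²] - (E[X]E[Y])²
E[W] = -2, Var(W) = 1.3333333
E[S] = 0.14285714, Var(S) = 0.015306122
E[W²] = 1.3333333 + (-2)² = 5.3333333
E[S²] = 0.015306122 + 0.14285714² = 0.035714286
Var(Z) = 5.3333333*0.035714286 - (-2*0.14285714)²
= 0.19047619 - 0.081632653 = 0.10884354

0.10884354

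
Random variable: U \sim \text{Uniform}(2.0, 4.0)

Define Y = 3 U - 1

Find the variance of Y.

For Y = aU + b: Var(Y) = a² * Var(U)
Var(U) = (4 - 2)^2/12 = 0.33333333
Var(Y) = 3² * 0.33333333 = 9 * 0.33333333 = 3

3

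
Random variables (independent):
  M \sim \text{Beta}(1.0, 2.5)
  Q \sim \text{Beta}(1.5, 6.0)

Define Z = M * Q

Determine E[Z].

For independent RVs: E[XY] = E[X]*E[Y]
E[M] = 0.28571429
E[Q] = 0.2
E[Z] = 0.28571429 * 0.2 = 0.057142857

0.057142857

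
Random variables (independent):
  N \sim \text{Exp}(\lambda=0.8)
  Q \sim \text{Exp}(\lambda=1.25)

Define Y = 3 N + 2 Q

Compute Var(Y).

For independent RVs: Var(aX + bY) = a²Var(X) + b²Var(Y)
Var(N) = 1.5625
Var(Q) = 0.64
Var(Y) = 3²*1.5625 + 2²*0.64
= 9*1.5625 + 4*0.64 = 16.6225

16.6225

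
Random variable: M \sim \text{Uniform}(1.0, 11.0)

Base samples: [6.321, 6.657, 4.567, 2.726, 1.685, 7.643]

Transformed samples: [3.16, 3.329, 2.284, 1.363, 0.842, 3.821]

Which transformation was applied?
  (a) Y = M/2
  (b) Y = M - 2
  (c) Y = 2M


Checking option (a) Y = M/2:
  M = 6.321 -> Y = 3.16 ✓
  M = 6.657 -> Y = 3.329 ✓
  M = 4.567 -> Y = 2.284 ✓
All samples match this transformation.

(a) M/2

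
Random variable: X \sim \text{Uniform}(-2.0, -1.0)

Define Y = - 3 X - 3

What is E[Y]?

For Y = -3X - 3:
E[Y] = -3 * E[X] - 3
E[X] = (-2 - 1)/2 = -1.5
E[Y] = -3 * (-1.5) - 3 = 1.5

1.5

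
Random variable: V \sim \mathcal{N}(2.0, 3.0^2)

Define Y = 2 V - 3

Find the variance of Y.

For Y = aV + b: Var(Y) = a² * Var(V)
Var(V) = 3.0^2 = 9
Var(Y) = 2² * 9 = 4 * 9 = 36

36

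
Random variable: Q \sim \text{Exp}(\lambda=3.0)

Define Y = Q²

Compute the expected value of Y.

Using E[X²] = Var(X) + (E[X])²:
E[Q] = 0.33333333
Var(Q) = 1/3.0^2 = 0.11111111
E[Q²] = 0.11111111 + 0.33333333² = 0.11111111 + 0.11111111 = 0.22222222

0.22222222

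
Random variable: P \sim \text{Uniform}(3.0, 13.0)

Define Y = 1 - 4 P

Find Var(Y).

For Y = aP + b: Var(Y) = a² * Var(P)
Var(P) = (13 - 3)^2/12 = 8.3333333
Var(Y) = (-4)² * 8.3333333 = 16 * 8.3333333 = 133.33333

133.33333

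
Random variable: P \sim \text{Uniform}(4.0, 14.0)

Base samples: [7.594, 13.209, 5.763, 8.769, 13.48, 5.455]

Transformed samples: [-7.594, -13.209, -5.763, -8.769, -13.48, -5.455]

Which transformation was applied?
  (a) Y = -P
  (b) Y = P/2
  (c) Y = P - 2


Checking option (a) Y = -P:
  P = 7.594 -> Y = -7.594 ✓
  P = 13.209 -> Y = -13.209 ✓
  P = 5.763 -> Y = -5.763 ✓
All samples match this transformation.

(a) -P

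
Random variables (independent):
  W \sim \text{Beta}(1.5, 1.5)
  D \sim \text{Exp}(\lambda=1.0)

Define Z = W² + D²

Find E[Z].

E[Z] = E[W²] + E[D²]
E[W²] = Var(W) + E[W]² = 0.0625 + 0.25 = 0.3125
E[D²] = Var(D) + E[D]² = 1 + 1 = 2
E[Z] = 0.3125 + 2 = 2.3125

2.3125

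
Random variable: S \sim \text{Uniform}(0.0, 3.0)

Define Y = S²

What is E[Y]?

Using E[X²] = Var(X) + (E[X])²:
E[S] = 1.5
Var(S) = (3 - 0)^2/12 = 0.75
E[S²] = 0.75 + 1.5² = 0.75 + 2.25 = 3

3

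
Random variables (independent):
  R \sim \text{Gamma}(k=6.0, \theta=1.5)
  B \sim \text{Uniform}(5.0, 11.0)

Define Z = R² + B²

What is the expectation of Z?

E[Z] = E[R²] + E[B²]
E[R²] = Var(R) + E[R]² = 13.5 + 81 = 94.5
E[B²] = Var(B) + E[B]² = 3 + 64 = 67
E[Z] = 94.5 + 67 = 161.5

161.5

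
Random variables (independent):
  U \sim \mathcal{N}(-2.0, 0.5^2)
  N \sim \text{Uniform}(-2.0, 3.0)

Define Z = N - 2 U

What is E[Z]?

E[Z] = -2*E[U] + 1*E[N]
E[U] = -2
E[N] = 0.5
E[Z] = -2*(-2) + 1*0.5 = 4.5

4.5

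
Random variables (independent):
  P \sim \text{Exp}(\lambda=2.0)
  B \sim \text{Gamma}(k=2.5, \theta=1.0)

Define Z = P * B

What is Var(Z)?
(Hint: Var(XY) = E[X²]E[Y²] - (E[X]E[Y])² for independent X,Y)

Var(XY) = E[X²]E[Y²] - (E[X]E[Y])²
E[P] = 0.5, Var(P) = 0.25
E[B] = 2.5, Var(B) = 2.5
E[P²] = 0.25 + 0.5² = 0.5
E[B²] = 2.5 + 2.5² = 8.75
Var(Z) = 0.5*8.75 - (0.5*2.5)²
= 4.375 - 1.5625 = 2.8125

2.8125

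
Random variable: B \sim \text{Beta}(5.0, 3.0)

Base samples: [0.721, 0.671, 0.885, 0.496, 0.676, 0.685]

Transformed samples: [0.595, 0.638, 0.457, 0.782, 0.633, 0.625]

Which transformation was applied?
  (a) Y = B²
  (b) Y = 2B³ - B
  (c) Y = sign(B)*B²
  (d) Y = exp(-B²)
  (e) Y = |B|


Checking option (d) Y = exp(-B²):
  B = 0.721 -> Y = 0.595 ✓
  B = 0.671 -> Y = 0.638 ✓
  B = 0.885 -> Y = 0.457 ✓
All samples match this transformation.

(d) exp(-B²)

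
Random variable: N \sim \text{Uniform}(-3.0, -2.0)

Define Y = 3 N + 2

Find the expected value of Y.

For Y = 3N + 2:
E[Y] = 3 * E[N] + 2
E[N] = (-3 - 2)/2 = -2.5
E[Y] = 3 * (-2.5) + 2 = -5.5

-5.5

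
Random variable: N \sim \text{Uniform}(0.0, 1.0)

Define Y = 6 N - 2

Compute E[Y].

For Y = 6N - 2:
E[Y] = 6 * E[N] - 2
E[N] = (0 + 1)/2 = 0.5
E[Y] = 6 * 0.5 - 2 = 1

1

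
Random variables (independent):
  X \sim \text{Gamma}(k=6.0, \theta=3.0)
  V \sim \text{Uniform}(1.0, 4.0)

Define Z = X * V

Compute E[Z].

For independent RVs: E[XY] = E[X]*E[Y]
E[X] = 18
E[V] = 2.5
E[Z] = 18 * 2.5 = 45

45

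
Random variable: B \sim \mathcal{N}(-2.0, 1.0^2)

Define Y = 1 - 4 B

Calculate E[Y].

For Y = -4B + 1:
E[Y] = -4 * E[B] + 1
E[B] = -2.0 = -2
E[Y] = -4 * (-2) + 1 = 9

9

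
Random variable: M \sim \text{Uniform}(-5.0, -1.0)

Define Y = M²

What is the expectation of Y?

Using E[X²] = Var(X) + (E[X])²:
E[M] = -3
Var(M) = (-1 + 5)^2/12 = 1.3333333
E[M²] = 1.3333333 + (-3)² = 1.3333333 + 9 = 10.333333

10.333333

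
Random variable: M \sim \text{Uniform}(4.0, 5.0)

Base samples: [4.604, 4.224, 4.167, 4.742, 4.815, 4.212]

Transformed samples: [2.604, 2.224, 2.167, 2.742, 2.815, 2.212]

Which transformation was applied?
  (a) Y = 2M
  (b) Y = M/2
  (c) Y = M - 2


Checking option (c) Y = M - 2:
  M = 4.604 -> Y = 2.604 ✓
  M = 4.224 -> Y = 2.224 ✓
  M = 4.167 -> Y = 2.167 ✓
All samples match this transformation.

(c) M - 2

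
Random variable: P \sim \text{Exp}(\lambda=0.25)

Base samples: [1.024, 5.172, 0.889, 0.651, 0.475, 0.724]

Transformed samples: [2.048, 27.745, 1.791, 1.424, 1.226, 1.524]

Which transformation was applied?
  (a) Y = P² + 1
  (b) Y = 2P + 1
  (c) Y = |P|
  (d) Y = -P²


Checking option (a) Y = P² + 1:
  P = 1.024 -> Y = 2.048 ✓
  P = 5.172 -> Y = 27.745 ✓
  P = 0.889 -> Y = 1.791 ✓
All samples match this transformation.

(a) P² + 1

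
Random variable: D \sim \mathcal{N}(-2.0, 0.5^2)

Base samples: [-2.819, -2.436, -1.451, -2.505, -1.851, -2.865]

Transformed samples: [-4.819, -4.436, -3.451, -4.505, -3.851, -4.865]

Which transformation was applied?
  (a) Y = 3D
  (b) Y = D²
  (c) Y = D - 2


Checking option (c) Y = D - 2:
  D = -2.819 -> Y = -4.819 ✓
  D = -2.436 -> Y = -4.436 ✓
  D = -1.451 -> Y = -3.451 ✓
All samples match this transformation.

(c) D - 2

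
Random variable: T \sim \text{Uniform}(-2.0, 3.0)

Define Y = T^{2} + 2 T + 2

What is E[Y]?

E[Y] = 1*E[T²] + 2*E[T] + 2
E[T] = 0.5
E[T²] = Var(T) + (E[T])² = 2.0833333 + 0.25 = 2.3333333
E[Y] = 1*2.3333333 + 2*0.5 + 2 = 5.3333333

5.3333333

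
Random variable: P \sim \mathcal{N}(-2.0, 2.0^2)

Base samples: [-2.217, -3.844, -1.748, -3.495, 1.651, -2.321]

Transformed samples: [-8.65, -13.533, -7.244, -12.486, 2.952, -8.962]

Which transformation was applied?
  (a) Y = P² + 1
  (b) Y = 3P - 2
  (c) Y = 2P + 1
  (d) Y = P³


Checking option (b) Y = 3P - 2:
  P = -2.217 -> Y = -8.65 ✓
  P = -3.844 -> Y = -13.533 ✓
  P = -1.748 -> Y = -7.244 ✓
All samples match this transformation.

(b) 3P - 2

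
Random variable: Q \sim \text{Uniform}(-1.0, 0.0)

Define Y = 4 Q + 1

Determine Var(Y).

For Y = aQ + b: Var(Y) = a² * Var(Q)
Var(Q) = (0 + 1)^2/12 = 0.083333333
Var(Y) = 4² * 0.083333333 = 16 * 0.083333333 = 1.3333333

1.3333333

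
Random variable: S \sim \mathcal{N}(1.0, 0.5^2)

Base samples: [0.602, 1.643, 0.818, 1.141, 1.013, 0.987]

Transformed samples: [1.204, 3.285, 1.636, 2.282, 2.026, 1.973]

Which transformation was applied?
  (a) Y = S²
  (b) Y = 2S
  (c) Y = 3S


Checking option (b) Y = 2S:
  S = 0.602 -> Y = 1.204 ✓
  S = 1.643 -> Y = 3.285 ✓
  S = 0.818 -> Y = 1.636 ✓
All samples match this transformation.

(b) 2S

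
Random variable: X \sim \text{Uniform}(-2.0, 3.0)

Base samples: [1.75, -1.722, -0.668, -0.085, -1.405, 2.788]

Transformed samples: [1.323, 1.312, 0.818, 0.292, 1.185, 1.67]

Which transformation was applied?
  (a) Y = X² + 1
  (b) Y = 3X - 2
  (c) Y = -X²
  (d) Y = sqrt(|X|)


Checking option (d) Y = sqrt(|X|):
  X = 1.75 -> Y = 1.323 ✓
  X = -1.722 -> Y = 1.312 ✓
  X = -0.668 -> Y = 0.818 ✓
All samples match this transformation.

(d) sqrt(|X|)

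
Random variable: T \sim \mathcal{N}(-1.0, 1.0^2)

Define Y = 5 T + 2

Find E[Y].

For Y = 5T + 2:
E[Y] = 5 * E[T] + 2
E[T] = -1.0 = -1
E[Y] = 5 * (-1) + 2 = -3

-3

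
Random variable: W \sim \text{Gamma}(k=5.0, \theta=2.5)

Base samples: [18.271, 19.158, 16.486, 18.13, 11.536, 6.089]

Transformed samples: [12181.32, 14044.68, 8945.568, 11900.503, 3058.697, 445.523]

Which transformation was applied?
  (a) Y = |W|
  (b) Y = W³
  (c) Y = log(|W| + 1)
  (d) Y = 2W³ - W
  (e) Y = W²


Checking option (d) Y = 2W³ - W:
  W = 18.271 -> Y = 12181.32 ✓
  W = 19.158 -> Y = 14044.68 ✓
  W = 16.486 -> Y = 8945.568 ✓
All samples match this transformation.

(d) 2W³ - W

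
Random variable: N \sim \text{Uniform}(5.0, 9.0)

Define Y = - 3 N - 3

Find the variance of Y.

For Y = aN + b: Var(Y) = a² * Var(N)
Var(N) = (9 - 5)^2/12 = 1.3333333
Var(Y) = (-3)² * 1.3333333 = 9 * 1.3333333 = 12

12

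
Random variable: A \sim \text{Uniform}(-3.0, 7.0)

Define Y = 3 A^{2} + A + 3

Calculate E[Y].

E[Y] = 3*E[A²] + 1*E[A] + 3
E[A] = 2
E[A²] = Var(A) + (E[A])² = 8.3333333 + 4 = 12.333333
E[Y] = 3*12.333333 + 1*2 + 3 = 42

42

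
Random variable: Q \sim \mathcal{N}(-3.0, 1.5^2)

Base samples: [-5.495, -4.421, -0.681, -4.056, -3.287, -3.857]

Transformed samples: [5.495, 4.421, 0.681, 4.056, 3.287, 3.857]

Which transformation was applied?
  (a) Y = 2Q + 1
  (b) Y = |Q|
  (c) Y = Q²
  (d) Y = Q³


Checking option (b) Y = |Q|:
  Q = -5.495 -> Y = 5.495 ✓
  Q = -4.421 -> Y = 4.421 ✓
  Q = -0.681 -> Y = 0.681 ✓
All samples match this transformation.

(b) |Q|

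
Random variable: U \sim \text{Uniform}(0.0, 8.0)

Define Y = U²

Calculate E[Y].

Using E[X²] = Var(X) + (E[X])²:
E[U] = 4
Var(U) = (8 - 0)^2/12 = 5.3333333
E[U²] = 5.3333333 + 4² = 5.3333333 + 16 = 21.333333

21.333333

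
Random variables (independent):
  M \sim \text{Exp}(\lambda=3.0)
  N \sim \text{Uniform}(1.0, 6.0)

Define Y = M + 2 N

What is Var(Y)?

For independent RVs: Var(aX + bY) = a²Var(X) + b²Var(Y)
Var(M) = 0.11111111
Var(N) = 2.0833333
Var(Y) = 1²*0.11111111 + 2²*2.0833333
= 1*0.11111111 + 4*2.0833333 = 8.4444444

8.4444444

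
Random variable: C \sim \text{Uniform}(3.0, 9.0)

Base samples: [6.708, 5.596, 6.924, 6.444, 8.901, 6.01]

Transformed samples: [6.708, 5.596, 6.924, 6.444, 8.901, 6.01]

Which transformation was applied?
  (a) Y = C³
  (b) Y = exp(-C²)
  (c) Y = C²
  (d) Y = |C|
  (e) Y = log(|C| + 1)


Checking option (d) Y = |C|:
  C = 6.708 -> Y = 6.708 ✓
  C = 5.596 -> Y = 5.596 ✓
  C = 6.924 -> Y = 6.924 ✓
All samples match this transformation.

(d) |C|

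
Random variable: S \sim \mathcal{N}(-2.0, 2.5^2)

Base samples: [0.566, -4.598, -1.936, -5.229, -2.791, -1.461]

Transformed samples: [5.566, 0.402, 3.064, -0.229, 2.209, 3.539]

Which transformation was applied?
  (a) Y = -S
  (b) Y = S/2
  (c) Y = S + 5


Checking option (c) Y = S + 5:
  S = 0.566 -> Y = 5.566 ✓
  S = -4.598 -> Y = 0.402 ✓
  S = -1.936 -> Y = 3.064 ✓
All samples match this transformation.

(c) S + 5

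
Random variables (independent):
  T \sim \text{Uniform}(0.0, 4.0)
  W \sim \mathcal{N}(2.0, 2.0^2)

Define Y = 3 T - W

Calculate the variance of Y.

For independent RVs: Var(aX + bY) = a²Var(X) + b²Var(Y)
Var(T) = 1.3333333
Var(W) = 4
Var(Y) = 3²*1.3333333 + (-1)²*4
= 9*1.3333333 + 1*4 = 16

16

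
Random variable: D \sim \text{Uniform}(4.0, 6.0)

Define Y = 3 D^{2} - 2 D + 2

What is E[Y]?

E[Y] = 3*E[D²] - 2*E[D] + 2
E[D] = 5
E[D²] = Var(D) + (E[D])² = 0.33333333 + 25 = 25.333333
E[Y] = 3*25.333333 - 2*5 + 2 = 68

68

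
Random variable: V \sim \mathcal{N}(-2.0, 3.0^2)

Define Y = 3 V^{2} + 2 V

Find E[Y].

E[Y] = 3*E[V²] + 2*E[V]
E[V] = -2
E[V²] = Var(V) + (E[V])² = 9 + 4 = 13
E[Y] = 3*13 + 2*(-2) = 35

35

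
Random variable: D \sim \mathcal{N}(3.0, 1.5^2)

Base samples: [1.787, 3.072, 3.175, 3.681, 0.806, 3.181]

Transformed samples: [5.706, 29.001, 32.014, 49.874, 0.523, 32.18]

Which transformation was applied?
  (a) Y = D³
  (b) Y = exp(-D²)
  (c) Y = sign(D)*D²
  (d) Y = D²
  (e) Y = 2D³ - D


Checking option (a) Y = D³:
  D = 1.787 -> Y = 5.706 ✓
  D = 3.072 -> Y = 29.001 ✓
  D = 3.175 -> Y = 32.014 ✓
All samples match this transformation.

(a) D³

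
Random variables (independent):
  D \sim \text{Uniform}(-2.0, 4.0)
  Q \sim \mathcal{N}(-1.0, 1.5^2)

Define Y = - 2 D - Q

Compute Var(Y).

For independent RVs: Var(aX + bY) = a²Var(X) + b²Var(Y)
Var(D) = 3
Var(Q) = 2.25
Var(Y) = (-2)²*3 + (-1)²*2.25
= 4*3 + 1*2.25 = 14.25

14.25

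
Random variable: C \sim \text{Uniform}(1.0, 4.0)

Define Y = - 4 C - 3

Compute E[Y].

For Y = -4C - 3:
E[Y] = -4 * E[C] - 3
E[C] = (1 + 4)/2 = 2.5
E[Y] = -4 * 2.5 - 3 = -13

-13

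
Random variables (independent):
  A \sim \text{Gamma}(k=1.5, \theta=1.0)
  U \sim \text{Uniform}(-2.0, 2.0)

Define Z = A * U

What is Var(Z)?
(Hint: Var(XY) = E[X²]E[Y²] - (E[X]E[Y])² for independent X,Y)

Var(XY) = E[X²]E[Y²] - (E[X]E[Y])²
E[A] = 1.5, Var(A) = 1.5
E[U] = 0, Var(U) = 1.3333333
E[A²] = 1.5 + 1.5² = 3.75
E[U²] = 1.3333333 + 0² = 1.3333333
Var(Z) = 3.75*1.3333333 - (1.5*0)²
= 5 - 0 = 5

5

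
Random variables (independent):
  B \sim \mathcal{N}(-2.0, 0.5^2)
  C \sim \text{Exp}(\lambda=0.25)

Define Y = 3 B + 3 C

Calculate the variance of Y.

For independent RVs: Var(aX + bY) = a²Var(X) + b²Var(Y)
Var(B) = 0.25
Var(C) = 16
Var(Y) = 3²*0.25 + 3²*16
= 9*0.25 + 9*16 = 146.25

146.25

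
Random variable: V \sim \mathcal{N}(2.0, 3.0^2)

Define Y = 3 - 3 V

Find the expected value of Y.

For Y = -3V + 3:
E[Y] = -3 * E[V] + 3
E[V] = 2.0 = 2
E[Y] = -3 * 2 + 3 = -3

-3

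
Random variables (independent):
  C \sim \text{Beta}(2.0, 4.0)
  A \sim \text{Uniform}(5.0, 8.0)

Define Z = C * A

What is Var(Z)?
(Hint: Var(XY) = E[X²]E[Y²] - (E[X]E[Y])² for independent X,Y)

Var(XY) = E[X²]E[Y²] - (E[X]E[Y])²
E[C] = 0.33333333, Var(C) = 0.031746032
E[A] = 6.5, Var(A) = 0.75
E[C²] = 0.031746032 + 0.33333333² = 0.14285714
E[A²] = 0.75 + 6.5² = 43
Var(Z) = 0.14285714*43 - (0.33333333*6.5)²
= 6.1428571 - 4.6944444 = 1.4484127

1.4484127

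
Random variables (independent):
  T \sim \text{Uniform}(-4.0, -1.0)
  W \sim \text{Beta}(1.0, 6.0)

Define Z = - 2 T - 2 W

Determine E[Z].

E[Z] = -2*E[T] - 2*E[W]
E[T] = -2.5
E[W] = 0.14285714
E[Z] = -2*(-2.5) - 2*0.14285714 = 4.7142857

4.7142857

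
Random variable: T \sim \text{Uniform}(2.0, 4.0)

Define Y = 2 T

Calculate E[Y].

For Y = 2T:
E[Y] = 2 * E[T]
E[T] = (2 + 4)/2 = 3
E[Y] = 2 * 3 = 6

6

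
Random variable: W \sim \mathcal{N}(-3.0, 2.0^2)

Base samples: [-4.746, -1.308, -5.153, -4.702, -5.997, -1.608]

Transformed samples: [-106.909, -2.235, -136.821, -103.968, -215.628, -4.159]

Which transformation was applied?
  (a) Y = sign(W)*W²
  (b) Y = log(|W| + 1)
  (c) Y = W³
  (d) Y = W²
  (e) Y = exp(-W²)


Checking option (c) Y = W³:
  W = -4.746 -> Y = -106.909 ✓
  W = -1.308 -> Y = -2.235 ✓
  W = -5.153 -> Y = -136.821 ✓
All samples match this transformation.

(c) W³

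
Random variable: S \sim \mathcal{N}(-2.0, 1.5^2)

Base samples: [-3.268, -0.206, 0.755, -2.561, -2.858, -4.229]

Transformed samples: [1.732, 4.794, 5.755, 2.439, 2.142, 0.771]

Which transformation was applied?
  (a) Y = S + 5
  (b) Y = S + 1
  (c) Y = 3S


Checking option (a) Y = S + 5:
  S = -3.268 -> Y = 1.732 ✓
  S = -0.206 -> Y = 4.794 ✓
  S = 0.755 -> Y = 5.755 ✓
All samples match this transformation.

(a) S + 5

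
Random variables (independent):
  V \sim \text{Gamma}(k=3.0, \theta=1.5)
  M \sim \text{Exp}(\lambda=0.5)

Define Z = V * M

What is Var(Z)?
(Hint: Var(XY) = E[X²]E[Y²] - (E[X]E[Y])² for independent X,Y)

Var(XY) = E[X²]E[Y²] - (E[X]E[Y])²
E[V] = 4.5, Var(V) = 6.75
E[M] = 2, Var(M) = 4
E[V²] = 6.75 + 4.5² = 27
E[M²] = 4 + 2² = 8
Var(Z) = 27*8 - (4.5*2)²
= 216 - 81 = 135

135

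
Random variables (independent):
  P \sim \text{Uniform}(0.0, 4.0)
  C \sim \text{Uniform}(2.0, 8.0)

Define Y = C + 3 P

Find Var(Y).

For independent RVs: Var(aX + bY) = a²Var(X) + b²Var(Y)
Var(P) = 1.3333333
Var(C) = 3
Var(Y) = 3²*1.3333333 + 1²*3
= 9*1.3333333 + 1*3 = 15

15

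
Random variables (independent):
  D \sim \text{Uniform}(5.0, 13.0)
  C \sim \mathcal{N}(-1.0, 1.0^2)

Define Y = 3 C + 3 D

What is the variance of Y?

For independent RVs: Var(aX + bY) = a²Var(X) + b²Var(Y)
Var(D) = 5.3333333
Var(C) = 1
Var(Y) = 3²*5.3333333 + 3²*1
= 9*5.3333333 + 9*1 = 57

57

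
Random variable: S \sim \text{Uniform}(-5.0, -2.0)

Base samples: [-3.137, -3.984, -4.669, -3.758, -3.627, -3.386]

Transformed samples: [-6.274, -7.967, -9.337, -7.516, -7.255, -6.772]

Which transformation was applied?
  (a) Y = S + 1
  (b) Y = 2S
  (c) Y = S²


Checking option (b) Y = 2S:
  S = -3.137 -> Y = -6.274 ✓
  S = -3.984 -> Y = -7.967 ✓
  S = -4.669 -> Y = -9.337 ✓
All samples match this transformation.

(b) 2S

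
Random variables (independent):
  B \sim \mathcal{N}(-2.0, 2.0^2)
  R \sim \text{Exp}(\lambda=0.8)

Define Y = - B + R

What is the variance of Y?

For independent RVs: Var(aX + bY) = a²Var(X) + b²Var(Y)
Var(B) = 4
Var(R) = 1.5625
Var(Y) = (-1)²*4 + 1²*1.5625
= 1*4 + 1*1.5625 = 5.5625

5.5625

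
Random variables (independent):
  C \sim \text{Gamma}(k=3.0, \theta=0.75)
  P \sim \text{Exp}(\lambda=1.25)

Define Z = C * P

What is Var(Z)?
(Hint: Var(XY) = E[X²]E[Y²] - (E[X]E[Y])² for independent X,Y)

Var(XY) = E[X²]E[Y²] - (E[X]E[Y])²
E[C] = 2.25, Var(C) = 1.6875
E[P] = 0.8, Var(P) = 0.64
E[C²] = 1.6875 + 2.25² = 6.75
E[P²] = 0.64 + 0.8² = 1.28
Var(Z) = 6.75*1.28 - (2.25*0.8)²
= 8.64 - 3.24 = 5.4

5.4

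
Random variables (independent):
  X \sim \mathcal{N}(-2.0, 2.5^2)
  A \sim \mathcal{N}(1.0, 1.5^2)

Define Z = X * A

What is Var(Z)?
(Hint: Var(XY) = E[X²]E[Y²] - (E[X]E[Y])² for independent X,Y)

Var(XY) = E[X²]E[Y²] - (E[X]E[Y])²
E[X] = -2, Var(X) = 6.25
E[A] = 1, Var(A) = 2.25
E[X²] = 6.25 + (-2)² = 10.25
E[A²] = 2.25 + 1² = 3.25
Var(Z) = 10.25*3.25 - (-2*1)²
= 33.3125 - 4 = 29.3125

29.3125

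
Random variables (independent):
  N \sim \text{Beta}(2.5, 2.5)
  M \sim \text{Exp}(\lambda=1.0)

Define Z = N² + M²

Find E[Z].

E[Z] = E[N²] + E[M²]
E[N²] = Var(N) + E[N]² = 0.041666667 + 0.25 = 0.29166667
E[M²] = Var(M) + E[M]² = 1 + 1 = 2
E[Z] = 0.29166667 + 2 = 2.2916667

2.2916667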